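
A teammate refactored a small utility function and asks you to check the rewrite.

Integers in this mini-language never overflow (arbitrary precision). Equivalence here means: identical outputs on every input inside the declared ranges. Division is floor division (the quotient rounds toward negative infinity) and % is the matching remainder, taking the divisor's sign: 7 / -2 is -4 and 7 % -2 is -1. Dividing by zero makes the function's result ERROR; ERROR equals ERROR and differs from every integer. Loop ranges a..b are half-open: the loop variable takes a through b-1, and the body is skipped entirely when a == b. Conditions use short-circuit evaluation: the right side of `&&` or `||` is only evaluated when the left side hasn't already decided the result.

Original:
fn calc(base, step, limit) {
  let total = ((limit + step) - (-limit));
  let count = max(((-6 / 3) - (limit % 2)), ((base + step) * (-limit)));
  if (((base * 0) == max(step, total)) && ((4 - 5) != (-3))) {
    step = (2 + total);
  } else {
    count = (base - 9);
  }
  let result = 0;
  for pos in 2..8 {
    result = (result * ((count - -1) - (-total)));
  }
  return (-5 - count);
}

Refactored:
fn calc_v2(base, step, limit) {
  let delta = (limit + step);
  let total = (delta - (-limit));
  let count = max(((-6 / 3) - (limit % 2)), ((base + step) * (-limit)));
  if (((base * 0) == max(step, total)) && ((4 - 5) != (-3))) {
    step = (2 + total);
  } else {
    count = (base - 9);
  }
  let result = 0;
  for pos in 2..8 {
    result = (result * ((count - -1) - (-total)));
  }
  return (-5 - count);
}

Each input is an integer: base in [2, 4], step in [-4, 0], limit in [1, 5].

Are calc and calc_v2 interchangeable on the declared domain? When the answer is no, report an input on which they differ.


This is a faithful refactor — statement counts differ; and local variable names differ, but the computed results match everywhere.
One worked example (base=4, step=-4, limit=1) — calc: total := -2 | count := 0 | (((base * 0) == max(step, total)) && ((4 - 5) != (-3))): false | count := -5 | result := 0 | iter pos=2: | result := 0 | iter pos=3: | result := 0 | iter pos=4: | result := 0 | iter pos=5: | result := 0 | iter pos=6: | result := 0 | iter pos=7: | result := 0 | result 0; calc_v2: delta := -3 | total := -2 | count := 0 | (((base * 0) == max(step, total)) && ((4 - 5) != (-3))): false | count := -5 | result := 0 | iter pos=2: | result := 0 | iter pos=3: | result := 0 | iter pos=4: | result := 0 | iter pos=5: | result := 0 | iter pos=6: | result := 0 | iter pos=7: | result := 0 | result 0; agreement on 0.
Every one of the 75 inputs gives matching results.
verdict: equivalent


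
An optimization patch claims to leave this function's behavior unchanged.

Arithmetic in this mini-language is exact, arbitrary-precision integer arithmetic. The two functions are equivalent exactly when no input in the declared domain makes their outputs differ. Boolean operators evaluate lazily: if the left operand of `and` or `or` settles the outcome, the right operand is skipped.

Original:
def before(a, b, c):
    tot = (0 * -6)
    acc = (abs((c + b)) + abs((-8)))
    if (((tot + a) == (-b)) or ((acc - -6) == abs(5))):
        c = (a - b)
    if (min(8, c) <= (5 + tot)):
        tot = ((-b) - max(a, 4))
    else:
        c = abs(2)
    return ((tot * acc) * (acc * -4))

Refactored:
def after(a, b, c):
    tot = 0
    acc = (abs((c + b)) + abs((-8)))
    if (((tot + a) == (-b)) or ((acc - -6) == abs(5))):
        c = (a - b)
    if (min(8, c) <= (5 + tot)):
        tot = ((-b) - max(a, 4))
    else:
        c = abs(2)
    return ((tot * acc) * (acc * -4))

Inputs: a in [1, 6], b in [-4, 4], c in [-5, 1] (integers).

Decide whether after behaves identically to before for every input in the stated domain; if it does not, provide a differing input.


The two versions differ — the changes include arithmetic usage differs; also constant usage differs.
Tracing a=1, b=-3, c=-3: before: tot becomes 0; next acc becomes 14; next (((tot + a) == (-b)) or ((acc - -6) == abs(5))) evaluates to false; next (min(8, c) <= (5 + tot)) evaluates to true; next tot becomes -1; next final value 784 | after: tot becomes 0; next acc becomes 14; next (((tot + a) == (-b)) or ((acc - -6) == abs(5))) evaluates to false; next (min(8, c) <= (5 + tot)) evaluates to true; next tot becomes -1; next final value 784 — matching result 784.
Every one of the 378 inputs gives matching results.
verdict: equivalent


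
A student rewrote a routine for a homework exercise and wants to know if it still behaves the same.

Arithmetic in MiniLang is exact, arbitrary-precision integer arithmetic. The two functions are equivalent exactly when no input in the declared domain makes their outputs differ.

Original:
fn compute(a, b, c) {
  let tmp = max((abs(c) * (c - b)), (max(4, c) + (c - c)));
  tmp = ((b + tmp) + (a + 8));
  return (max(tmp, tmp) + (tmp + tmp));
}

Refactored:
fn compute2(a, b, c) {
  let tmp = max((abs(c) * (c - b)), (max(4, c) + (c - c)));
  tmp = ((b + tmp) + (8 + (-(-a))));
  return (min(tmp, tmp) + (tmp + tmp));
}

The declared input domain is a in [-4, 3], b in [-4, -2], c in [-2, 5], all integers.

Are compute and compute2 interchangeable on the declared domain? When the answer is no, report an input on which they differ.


The one real change (`max(tmp, tmp)` became `min(tmp, tmp)`) has no effect anywhere in the declared ranges.
One worked example (a=0, b=-3, c=2) — compute: tmp=10, then tmp=15, then returns 45; compute2: tmp=10, then tmp=15, then returns 45; agreement on 45.
Every one of the 192 inputs gives matching results.
verdict: equivalent


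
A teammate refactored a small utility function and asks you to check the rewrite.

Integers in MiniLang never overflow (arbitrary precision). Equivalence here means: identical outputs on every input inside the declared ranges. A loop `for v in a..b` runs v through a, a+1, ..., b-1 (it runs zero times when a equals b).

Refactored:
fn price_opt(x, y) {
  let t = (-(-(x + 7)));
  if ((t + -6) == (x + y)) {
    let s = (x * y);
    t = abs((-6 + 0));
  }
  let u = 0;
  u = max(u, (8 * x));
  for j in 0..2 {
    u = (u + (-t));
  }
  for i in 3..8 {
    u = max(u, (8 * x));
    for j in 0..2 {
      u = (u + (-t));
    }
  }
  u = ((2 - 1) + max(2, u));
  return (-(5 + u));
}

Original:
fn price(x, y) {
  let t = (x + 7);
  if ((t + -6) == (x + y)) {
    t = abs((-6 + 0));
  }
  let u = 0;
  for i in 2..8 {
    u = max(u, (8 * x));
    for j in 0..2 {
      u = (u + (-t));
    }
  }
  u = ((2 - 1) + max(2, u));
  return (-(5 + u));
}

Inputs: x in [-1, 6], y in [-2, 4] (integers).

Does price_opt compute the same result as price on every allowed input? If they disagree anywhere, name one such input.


This is a faithful refactor — loop structure differs, plus min/max/abs usage differs, plus local variable names differ, plus statement counts differ, plus constant usage differs, plus arithmetic usage differs, but the computed results match everywhere.
As a probe, take x=4, y=1: price runs t=11, then ((t + -6) == (x + y)) is true, then t=6, then u=0, then (i=2), then u=32, then (j=0), then u=26, then (j=1), then u=20, then (i=3), then u=32, then (j=0), then u=26, then (j=1), then u=20, then (i=4), then u=32, then (j=0), then u=26, then (j=1), then u=20, then (i=5), then u=32, then (j=0), then u=26, then (j=1), then u=20, then (i=6), then u=32, then (j=0), then u=26, then (j=1), then u=20, then (i=7), then u=32, then (j=0), then u=26, then (j=1), then u=20, then u=21, then returns -26; price_opt runs t=11, then ((t + -6) == (x + y)) is true, then s=4, then t=6, then u=0, then u=32, then (j=0), then u=26, then (j=1), then u=20, then (i=3), then u=32, then (j=0), then u=26, then (j=1), then u=20, then (i=4), then u=32, then (j=0), then u=26, then (j=1), then u=20, then (i=5), then u=32, then (j=0), then u=26, then (j=1), then u=20, then (i=6), then u=32, then (j=0), then u=26, then (j=1), then u=20, then (i=7), then u=32, then (j=0), then u=26, then (j=1), then u=20, then u=21, then returns -26; both end at -26.
Checked all 56 inputs in the declared domain: the outputs agree on every one.
verdict: equivalent


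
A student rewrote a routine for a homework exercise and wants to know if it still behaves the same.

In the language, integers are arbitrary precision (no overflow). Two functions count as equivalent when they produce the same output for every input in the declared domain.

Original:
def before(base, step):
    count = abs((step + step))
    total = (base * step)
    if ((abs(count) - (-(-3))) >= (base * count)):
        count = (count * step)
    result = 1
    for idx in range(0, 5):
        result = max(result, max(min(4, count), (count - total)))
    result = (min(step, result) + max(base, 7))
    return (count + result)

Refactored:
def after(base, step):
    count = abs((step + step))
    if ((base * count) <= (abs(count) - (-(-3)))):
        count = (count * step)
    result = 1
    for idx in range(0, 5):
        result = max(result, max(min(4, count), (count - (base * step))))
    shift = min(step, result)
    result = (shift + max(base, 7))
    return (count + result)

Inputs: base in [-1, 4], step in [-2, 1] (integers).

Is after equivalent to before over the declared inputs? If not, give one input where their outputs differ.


This is a faithful refactor — comparison usage differs; local variable names differ, but the computed results match everywhere.
One worked example (base=-1, step=1) — before: count := 2 | total := -1 | ((abs(count) - (-(-3))) >= (base * count)): true | count := 2 | result := 1 | iter idx=0: | result := 3 | iter idx=1: | result := 3 | iter idx=2: | result := 3 | iter idx=3: | result := 3 | iter idx=4: | result := 3 | result := 8 | result 10; after: count := 2 | ((base * count) <= (abs(count) - (-(-3)))): true | count := 2 | result := 1 | iter idx=0: | result := 3 | iter idx=1: | result := 3 | iter idx=2: | result := 3 | iter idx=3: | result := 3 | iter idx=4: | result := 3 | shift := 1 | result := 8 | result 10; agreement on 10.
Every one of the 24 inputs gives matching results.
verdict: equivalent


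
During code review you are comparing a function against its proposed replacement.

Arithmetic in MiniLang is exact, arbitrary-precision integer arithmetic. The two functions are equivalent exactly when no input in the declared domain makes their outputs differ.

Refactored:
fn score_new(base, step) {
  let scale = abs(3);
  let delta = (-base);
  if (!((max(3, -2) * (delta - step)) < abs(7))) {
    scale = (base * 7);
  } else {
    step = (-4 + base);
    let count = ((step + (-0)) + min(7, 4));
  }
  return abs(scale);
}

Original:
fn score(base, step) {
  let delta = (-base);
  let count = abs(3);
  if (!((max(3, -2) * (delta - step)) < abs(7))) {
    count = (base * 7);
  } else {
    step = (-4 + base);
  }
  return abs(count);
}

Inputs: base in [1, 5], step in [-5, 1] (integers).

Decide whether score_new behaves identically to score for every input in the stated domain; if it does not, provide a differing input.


Reading the diff, among the changes: statement counts differ; local variable names differ; arithmetic usage differs; constant usage differs; min/max/abs usage differs.
Tracing base=4, step=-2: score: delta becomes -4; next count becomes 3; next (!((max(3, -2) * (delta - step)) < abs(7))) evaluates to false; next step becomes 0; next final value 3 | score_new: scale becomes 3; next delta becomes -4; next (!((max(3, -2) * (delta - step)) < abs(7))) evaluates to false; next step becomes 0; next count becomes 4; next final value 3 — matching result 3.
Sweeping the whole domain (35 inputs) finds no disagreement.
verdict: equivalent


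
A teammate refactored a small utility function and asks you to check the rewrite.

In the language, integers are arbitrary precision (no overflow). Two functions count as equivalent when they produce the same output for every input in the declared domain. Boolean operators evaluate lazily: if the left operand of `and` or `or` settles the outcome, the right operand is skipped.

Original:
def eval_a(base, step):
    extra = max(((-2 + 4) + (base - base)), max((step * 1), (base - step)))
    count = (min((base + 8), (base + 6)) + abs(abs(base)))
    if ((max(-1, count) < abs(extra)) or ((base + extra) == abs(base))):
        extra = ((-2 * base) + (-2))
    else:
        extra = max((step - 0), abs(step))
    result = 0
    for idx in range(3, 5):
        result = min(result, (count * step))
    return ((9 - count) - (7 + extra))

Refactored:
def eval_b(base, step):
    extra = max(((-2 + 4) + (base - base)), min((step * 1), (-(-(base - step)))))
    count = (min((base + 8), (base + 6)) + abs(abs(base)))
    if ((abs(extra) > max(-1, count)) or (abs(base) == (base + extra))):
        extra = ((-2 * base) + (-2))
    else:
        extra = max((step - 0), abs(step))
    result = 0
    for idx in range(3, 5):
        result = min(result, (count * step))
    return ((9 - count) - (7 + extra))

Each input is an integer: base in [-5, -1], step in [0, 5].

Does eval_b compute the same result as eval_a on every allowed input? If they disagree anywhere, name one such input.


These are not equivalent — on base=-2, step=4 the outputs split (-6 vs -8).
eval_a: extra := 4 | count := 6 | ((max(-1, count) < abs(extra)) or ((base + extra) == abs(base))): true | extra := 2 | result := 0 | iter idx=3: | result := 0 | iter idx=4: | result := 0 | result -6
eval_b: extra := 2 | count := 6 | ((abs(extra) > max(-1, count)) or (abs(base) == (base + extra))): false | extra := 4 | result := 0 | iter idx=3: | result := 0 | iter idx=4: | result := 0 | result -8
verdict: not equivalent; witness: base=-2, step=4


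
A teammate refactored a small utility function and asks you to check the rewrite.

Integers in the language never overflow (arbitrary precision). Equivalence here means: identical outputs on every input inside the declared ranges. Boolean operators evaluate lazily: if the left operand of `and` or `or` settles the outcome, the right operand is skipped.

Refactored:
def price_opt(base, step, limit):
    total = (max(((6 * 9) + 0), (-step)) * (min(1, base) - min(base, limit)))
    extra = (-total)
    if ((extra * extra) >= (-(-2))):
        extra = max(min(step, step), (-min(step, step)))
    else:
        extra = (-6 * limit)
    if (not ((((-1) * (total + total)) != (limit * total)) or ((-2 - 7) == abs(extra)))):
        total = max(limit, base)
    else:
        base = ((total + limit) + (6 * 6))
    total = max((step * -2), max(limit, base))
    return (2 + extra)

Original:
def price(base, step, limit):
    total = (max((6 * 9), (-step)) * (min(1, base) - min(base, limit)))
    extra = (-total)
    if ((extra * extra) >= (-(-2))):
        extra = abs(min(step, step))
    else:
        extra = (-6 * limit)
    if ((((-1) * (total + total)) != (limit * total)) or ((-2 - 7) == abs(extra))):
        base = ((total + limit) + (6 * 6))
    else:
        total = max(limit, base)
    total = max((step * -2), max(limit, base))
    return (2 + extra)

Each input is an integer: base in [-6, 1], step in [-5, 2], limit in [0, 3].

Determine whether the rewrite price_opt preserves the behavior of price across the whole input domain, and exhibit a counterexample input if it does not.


This is a faithful refactor — min/max/abs usage differs, plus boolean connective usage differs, plus arithmetic usage differs, plus constant usage differs, but the computed results match everywhere.
One worked example (base=-3, step=0, limit=0) — price: total becomes 0; next extra becomes 0; next ((extra * extra) >= (-(-2))) evaluates to false; next extra becomes 0; next ((((-1) * (total + total)) != (limit * total)) or ((-2 - 7) == abs(extra))) evaluates to false; next total becomes 0; next total becomes 0; next final value 2; price_opt: total becomes 0; next extra becomes 0; next ((extra * extra) >= (-(-2))) evaluates to false; next extra becomes 0; next (not ((((-1) * (total + total)) != (limit * total)) or ((-2 - 7) == abs(extra)))) evaluates to true; next total becomes 0; next total becomes 0; next final value 2; agreement on 2.
An exhaustive pass over the 256 declared inputs shows identical outputs.
verdict: equivalent


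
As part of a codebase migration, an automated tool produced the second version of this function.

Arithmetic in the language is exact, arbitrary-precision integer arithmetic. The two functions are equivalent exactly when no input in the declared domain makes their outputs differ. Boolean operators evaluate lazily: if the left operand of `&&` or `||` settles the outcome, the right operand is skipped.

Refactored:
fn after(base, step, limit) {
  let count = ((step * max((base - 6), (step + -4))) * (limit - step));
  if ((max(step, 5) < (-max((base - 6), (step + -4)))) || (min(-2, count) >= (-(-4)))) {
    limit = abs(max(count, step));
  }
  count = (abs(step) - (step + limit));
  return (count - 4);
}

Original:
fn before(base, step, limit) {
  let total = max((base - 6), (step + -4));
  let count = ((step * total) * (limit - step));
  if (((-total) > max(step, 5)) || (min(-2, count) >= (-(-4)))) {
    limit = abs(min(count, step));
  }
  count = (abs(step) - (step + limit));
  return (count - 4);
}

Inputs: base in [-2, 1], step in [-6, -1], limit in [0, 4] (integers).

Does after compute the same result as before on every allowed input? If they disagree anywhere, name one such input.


base=-2, step=-6, limit=0 yields 2 from before but -280 from after.
verdict: not equivalent; witness: base=-2, step=-6, limit=0


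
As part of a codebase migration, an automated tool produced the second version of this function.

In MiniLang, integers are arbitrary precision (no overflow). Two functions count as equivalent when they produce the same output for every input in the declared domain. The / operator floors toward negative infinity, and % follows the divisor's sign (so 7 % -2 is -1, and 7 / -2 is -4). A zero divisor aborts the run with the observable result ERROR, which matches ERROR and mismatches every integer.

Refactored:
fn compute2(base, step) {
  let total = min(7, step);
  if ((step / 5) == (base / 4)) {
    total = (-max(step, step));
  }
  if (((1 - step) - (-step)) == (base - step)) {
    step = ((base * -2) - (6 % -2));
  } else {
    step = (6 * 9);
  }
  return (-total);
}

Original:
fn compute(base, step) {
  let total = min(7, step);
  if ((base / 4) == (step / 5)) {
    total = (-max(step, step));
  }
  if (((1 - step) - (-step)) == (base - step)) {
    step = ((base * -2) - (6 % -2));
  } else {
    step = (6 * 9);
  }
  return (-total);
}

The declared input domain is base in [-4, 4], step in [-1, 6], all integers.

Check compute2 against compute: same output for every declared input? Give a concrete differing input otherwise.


Reading the diff, among the changes: same computation, different form.
One worked example (base=3, step=0) — compute: total becomes 0; next ((base / 4) == (step / 5)) evaluates to true; next total becomes 0; next (((1 - step) - (-step)) == (base - step)) evaluates to false; next step becomes 54; next final value 0; compute2: total becomes 0; next ((step / 5) == (base / 4)) evaluates to true; next total becomes 0; next (((1 - step) - (-step)) == (base - step)) evaluates to false; next step becomes 54; next final value 0; agreement on 0.
An exhaustive pass over the 72 declared inputs shows identical outputs.
verdict: equivalent


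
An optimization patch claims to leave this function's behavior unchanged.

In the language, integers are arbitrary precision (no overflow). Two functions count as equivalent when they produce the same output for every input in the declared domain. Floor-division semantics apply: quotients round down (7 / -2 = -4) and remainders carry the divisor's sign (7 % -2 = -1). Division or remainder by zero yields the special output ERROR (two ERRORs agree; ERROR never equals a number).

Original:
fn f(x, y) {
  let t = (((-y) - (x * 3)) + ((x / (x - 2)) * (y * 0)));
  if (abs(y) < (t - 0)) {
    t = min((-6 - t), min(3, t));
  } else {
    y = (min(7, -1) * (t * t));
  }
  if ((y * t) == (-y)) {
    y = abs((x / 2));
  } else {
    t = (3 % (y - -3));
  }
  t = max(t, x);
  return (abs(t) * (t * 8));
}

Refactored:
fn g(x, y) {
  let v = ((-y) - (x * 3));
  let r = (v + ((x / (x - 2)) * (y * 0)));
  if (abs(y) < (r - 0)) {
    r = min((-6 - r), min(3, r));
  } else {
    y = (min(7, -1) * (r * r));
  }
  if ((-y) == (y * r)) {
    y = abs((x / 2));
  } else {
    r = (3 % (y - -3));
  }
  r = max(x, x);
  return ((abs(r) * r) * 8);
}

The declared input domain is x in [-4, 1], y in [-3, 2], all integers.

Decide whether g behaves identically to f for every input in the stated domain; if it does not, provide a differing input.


There is a counterexample at x=-4, y=-2: 0 on one side, -128 on the other.
f: t := 14 | (abs(y) < (t - 0)): true | t := -20 | ((y * t) == (-y)): false | t := 0 | t := 0 | result 0
g: v := 14 | r := 14 | (abs(y) < (r - 0)): true | r := -20 | ((-y) == (y * r)): false | r := 0 | r := -4 | result -128
verdict: not equivalent; witness: x=-4, y=-2


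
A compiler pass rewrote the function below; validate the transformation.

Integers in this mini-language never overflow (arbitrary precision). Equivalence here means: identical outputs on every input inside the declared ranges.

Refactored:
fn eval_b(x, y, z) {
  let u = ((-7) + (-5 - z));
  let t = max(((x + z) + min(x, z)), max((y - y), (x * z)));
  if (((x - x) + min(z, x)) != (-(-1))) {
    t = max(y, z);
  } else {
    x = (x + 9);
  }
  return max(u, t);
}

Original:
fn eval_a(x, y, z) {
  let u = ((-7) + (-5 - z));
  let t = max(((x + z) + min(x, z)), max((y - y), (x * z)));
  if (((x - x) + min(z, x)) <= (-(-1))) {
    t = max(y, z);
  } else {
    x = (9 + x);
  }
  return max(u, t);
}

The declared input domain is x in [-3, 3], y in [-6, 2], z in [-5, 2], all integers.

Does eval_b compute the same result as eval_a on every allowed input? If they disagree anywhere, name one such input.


Take x=1, y=-6, z=1.
eval_a: u becomes -13; next t becomes 3; next (((x - x) + min(z, x)) <= (-(-1))) evaluates to true; next t becomes 1; next final value 1
eval_b: u becomes -13; next t becomes 3; next (((x - x) + min(z, x)) != (-(-1))) evaluates to false; next x becomes 10; next final value 3
1 against 3: the behavior changed.
verdict: not equivalent; witness: x=1, y=-6, z=1


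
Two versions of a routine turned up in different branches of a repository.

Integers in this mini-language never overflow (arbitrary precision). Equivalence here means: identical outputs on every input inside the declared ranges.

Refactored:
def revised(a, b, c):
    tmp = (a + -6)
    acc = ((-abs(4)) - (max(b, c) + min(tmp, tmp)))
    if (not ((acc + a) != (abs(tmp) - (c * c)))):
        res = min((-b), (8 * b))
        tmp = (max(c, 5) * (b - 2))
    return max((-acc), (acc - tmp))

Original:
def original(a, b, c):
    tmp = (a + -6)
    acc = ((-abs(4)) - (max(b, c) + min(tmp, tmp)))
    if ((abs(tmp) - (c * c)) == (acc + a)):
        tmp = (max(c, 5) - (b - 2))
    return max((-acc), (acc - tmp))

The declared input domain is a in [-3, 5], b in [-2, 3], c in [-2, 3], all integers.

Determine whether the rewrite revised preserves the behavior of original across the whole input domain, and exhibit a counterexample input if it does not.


These are not equivalent — on a=-2, b=-2, c=-2 the outputs split (-3 vs 26).
original: tmp=-8, then acc=6, then ((abs(tmp) - (c * c)) == (acc + a)) is true, then tmp=9, then returns -3
revised: tmp=-8, then acc=6, then (not ((acc + a) != (abs(tmp) - (c * c)))) is true, then res=-16, then tmp=-20, then returns 26
verdict: not equivalent; witness: a=-2, b=-2, c=-2


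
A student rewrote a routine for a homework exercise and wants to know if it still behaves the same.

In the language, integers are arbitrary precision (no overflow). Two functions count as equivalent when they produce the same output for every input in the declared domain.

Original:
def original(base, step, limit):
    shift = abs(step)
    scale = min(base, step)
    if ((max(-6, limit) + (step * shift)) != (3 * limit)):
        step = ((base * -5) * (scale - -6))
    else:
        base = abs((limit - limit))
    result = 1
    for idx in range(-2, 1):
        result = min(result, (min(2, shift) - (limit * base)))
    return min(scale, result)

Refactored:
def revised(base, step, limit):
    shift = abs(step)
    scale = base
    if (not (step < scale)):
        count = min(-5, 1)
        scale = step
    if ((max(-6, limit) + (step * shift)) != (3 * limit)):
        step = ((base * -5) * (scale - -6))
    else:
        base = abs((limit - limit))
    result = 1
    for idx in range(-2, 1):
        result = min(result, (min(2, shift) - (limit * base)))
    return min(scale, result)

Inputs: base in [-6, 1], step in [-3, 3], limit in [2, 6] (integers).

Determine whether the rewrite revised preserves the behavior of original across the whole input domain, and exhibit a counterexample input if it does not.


Take base=-6, step=-3, limit=2.
original: shift := 3 | scale := -6 | ((max(-6, limit) + (step * shift)) != (3 * limit)): true | step := 0 | result := 1 | iter idx=-2: | result := 1 | iter idx=-1: | result := 1 | iter idx=0: | result := 1 | result -6
revised: shift := 3 | scale := -6 | (not (step < scale)): true | count := -5 | scale := -3 | ((max(-6, limit) + (step * shift)) != (3 * limit)): true | step := 90 | result := 1 | iter idx=-2: | result := 1 | iter idx=-1: | result := 1 | iter idx=0: | result := 1 | result -3
-6 and -3 differ, so these are not the same function on this domain.
verdict: not equivalent; witness: base=-6, step=-3, limit=2


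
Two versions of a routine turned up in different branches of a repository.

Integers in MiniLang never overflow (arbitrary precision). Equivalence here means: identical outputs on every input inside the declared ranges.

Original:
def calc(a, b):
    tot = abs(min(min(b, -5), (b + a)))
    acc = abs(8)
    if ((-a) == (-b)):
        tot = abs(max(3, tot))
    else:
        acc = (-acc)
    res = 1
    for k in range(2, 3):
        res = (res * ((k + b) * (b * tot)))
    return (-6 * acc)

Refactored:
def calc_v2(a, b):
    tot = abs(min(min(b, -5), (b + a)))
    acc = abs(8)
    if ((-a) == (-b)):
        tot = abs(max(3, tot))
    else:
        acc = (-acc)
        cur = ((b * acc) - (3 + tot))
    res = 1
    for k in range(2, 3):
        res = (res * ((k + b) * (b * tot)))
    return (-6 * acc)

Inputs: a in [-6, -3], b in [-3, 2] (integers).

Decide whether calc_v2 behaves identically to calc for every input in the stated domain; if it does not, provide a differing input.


Equivalent — the differences include local variable names differ, plus constant usage differs, plus arithmetic usage differs, plus statement counts differ, yet no declared input distinguishes the two.
Tracing a=-3, b=-3: calc: tot = 6; acc = 8; ((-a) == (-b)) -> true; tot = 6; res = 1; [k=2]; res = 18; return -48 | calc_v2: tot = 6; acc = 8; ((-a) == (-b)) -> true; tot = 6; res = 1; [k=2]; res = 18; return -48 — matching result -48.
Checked all 24 inputs in the declared domain: the outputs agree on every one.
verdict: equivalent


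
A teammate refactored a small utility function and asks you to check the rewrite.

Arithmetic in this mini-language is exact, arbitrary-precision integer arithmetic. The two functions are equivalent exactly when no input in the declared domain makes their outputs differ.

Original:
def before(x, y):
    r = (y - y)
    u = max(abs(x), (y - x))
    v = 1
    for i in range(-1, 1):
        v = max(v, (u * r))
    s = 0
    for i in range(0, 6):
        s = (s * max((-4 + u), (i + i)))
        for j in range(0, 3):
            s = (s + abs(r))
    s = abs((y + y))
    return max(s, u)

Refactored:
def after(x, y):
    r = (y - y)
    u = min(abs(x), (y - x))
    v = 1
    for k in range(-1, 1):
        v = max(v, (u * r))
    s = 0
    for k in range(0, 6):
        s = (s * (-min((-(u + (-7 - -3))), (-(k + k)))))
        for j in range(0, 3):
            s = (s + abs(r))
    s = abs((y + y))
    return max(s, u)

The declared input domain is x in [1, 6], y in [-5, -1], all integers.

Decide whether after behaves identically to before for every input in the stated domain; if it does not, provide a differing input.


Consider the input x=3, y=-1.
before: r = 0; u = 3; v = 1; [i=-1]; v = 1; [i=0]; v = 1; s = 0; [i=0]; s = 0; [j=0]; s = 0; [j=1]; s = 0; [j=2]; s = 0; [i=1]; s = 0; [j=0]; s = 0; [j=1]; s = 0; [j=2]; s = 0; [i=2]; s = 0; [j=0]; s = 0; [j=1]; s = 0; [j=2]; s = 0; [i=3]; s = 0; [j=0]; s = 0; [j=1]; s = 0; [j=2]; s = 0; [i=4]; s = 0; [j=0]; s = 0; [j=1]; s = 0; [j=2]; s = 0; [i=5]; s = 0; [j=0]; s = 0; [j=1]; s = 0; [j=2]; s = 0; s = 2; return 3
after: r = 0; u = -4; v = 1; [k=-1]; v = 1; [k=0]; v = 1; s = 0; [k=0]; s = 0; [j=0]; s = 0; [j=1]; s = 0; [j=2]; s = 0; [k=1]; s = 0; [j=0]; s = 0; [j=1]; s = 0; [j=2]; s = 0; [k=2]; s = 0; [j=0]; s = 0; [j=1]; s = 0; [j=2]; s = 0; [k=3]; s = 0; [j=0]; s = 0; [j=1]; s = 0; [j=2]; s = 0; [k=4]; s = 0; [j=0]; s = 0; [j=1]; s = 0; [j=2]; s = 0; [k=5]; s = 0; [j=0]; s = 0; [j=1]; s = 0; [j=2]; s = 0; s = 2; return 2
3 against 2: the behavior changed.
verdict: not equivalent; witness: x=3, y=-1


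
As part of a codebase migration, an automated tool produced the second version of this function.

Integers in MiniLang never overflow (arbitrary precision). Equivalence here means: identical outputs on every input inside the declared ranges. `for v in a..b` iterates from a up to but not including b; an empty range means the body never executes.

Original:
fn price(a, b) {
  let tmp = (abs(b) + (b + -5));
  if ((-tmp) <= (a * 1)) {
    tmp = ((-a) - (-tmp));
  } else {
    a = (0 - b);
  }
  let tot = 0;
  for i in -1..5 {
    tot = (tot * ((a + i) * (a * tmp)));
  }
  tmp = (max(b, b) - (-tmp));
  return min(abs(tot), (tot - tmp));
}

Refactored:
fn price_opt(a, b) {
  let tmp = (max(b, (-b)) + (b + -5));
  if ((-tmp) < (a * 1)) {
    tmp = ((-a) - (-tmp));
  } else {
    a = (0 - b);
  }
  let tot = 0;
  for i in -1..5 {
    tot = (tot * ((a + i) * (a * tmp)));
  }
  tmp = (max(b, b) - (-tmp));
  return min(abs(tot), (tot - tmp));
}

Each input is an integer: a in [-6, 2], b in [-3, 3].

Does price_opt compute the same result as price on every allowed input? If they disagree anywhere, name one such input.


These are not equivalent — on a=-1, b=3 the outputs split (-5 vs -4).
price: tmp=1, then ((-tmp) <= (a * 1)) is true, then tmp=2, then tot=0, then (i=-1), then tot=0, then (i=0), then tot=0, then (i=1), then tot=0, then (i=2), then tot=0, then (i=3), then tot=0, then (i=4), then tot=0, then tmp=5, then returns -5
price_opt: tmp=1, then ((-tmp) < (a * 1)) is false, then a=-3, then tot=0, then (i=-1), then tot=0, then (i=0), then tot=0, then (i=1), then tot=0, then (i=2), then tot=0, then (i=3), then tot=0, then (i=4), then tot=0, then tmp=4, then returns -4
verdict: not equivalent; witness: a=-1, b=3


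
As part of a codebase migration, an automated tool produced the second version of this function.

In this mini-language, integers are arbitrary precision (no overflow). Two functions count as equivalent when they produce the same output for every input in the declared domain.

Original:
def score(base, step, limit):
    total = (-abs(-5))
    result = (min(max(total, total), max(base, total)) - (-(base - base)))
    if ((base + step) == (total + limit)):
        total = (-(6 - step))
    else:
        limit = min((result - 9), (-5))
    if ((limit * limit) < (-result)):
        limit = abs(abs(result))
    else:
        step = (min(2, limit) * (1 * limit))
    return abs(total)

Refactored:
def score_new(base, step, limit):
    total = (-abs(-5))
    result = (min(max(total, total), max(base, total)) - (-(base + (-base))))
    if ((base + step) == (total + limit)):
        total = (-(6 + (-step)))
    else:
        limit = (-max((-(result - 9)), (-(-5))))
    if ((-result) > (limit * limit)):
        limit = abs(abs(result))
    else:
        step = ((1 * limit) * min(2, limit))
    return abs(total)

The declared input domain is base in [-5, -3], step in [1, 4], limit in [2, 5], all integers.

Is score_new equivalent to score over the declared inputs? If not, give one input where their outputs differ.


Comparing the listings, the differences include: comparison usage differs; also arithmetic usage differs; also min/max/abs usage differs.
As a probe, take base=-3, step=4, limit=4: score runs total := -5 | result := -5 | ((base + step) == (total + limit)): false | limit := -14 | ((limit * limit) < (-result)): false | step := 196 | result 5; score_new runs total := -5 | result := -5 | ((base + step) == (total + limit)): false | limit := -14 | ((-result) > (limit * limit)): false | step := 196 | result 5; both end at 5.
Every one of the 48 inputs gives matching results.
verdict: equivalent


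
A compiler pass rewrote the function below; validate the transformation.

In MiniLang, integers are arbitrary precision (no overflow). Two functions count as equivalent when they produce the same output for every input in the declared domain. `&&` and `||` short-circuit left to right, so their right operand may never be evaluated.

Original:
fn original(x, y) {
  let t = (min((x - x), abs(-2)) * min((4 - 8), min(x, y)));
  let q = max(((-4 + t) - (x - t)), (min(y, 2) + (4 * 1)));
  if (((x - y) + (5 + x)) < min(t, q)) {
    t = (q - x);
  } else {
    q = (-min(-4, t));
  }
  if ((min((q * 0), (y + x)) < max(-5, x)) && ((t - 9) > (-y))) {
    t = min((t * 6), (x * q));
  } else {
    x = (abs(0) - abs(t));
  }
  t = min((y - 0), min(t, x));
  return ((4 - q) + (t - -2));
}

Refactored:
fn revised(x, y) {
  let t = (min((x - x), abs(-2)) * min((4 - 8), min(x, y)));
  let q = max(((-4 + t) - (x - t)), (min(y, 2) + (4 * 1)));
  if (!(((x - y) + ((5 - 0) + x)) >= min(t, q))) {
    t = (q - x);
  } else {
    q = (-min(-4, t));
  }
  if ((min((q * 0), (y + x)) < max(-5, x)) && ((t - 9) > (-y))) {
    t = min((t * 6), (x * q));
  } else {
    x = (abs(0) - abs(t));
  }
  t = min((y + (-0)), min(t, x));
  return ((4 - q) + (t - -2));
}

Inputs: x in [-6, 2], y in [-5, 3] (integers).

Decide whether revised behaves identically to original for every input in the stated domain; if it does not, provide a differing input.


Comparing the listings, the differences include: constant usage differs; boolean connective usage differs; comparison usage differs; arithmetic usage differs.
As a probe, take x=1, y=1: original runs t := 0 | q := 5 | (((x - y) + (5 + x)) < min(t, q)): false | q := 4 | ((min((q * 0), (y + x)) < max(-5, x)) && ((t - 9) > (-y))): false | x := 0 | t := 0 | result 2; revised runs t := 0 | q := 5 | (!(((x - y) + ((5 - 0) + x)) >= min(t, q))): false | q := 4 | ((min((q * 0), (y + x)) < max(-5, x)) && ((t - 9) > (-y))): false | x := 0 | t := 0 | result 2; both end at 2.
Every one of the 81 inputs gives matching results.
verdict: equivalent


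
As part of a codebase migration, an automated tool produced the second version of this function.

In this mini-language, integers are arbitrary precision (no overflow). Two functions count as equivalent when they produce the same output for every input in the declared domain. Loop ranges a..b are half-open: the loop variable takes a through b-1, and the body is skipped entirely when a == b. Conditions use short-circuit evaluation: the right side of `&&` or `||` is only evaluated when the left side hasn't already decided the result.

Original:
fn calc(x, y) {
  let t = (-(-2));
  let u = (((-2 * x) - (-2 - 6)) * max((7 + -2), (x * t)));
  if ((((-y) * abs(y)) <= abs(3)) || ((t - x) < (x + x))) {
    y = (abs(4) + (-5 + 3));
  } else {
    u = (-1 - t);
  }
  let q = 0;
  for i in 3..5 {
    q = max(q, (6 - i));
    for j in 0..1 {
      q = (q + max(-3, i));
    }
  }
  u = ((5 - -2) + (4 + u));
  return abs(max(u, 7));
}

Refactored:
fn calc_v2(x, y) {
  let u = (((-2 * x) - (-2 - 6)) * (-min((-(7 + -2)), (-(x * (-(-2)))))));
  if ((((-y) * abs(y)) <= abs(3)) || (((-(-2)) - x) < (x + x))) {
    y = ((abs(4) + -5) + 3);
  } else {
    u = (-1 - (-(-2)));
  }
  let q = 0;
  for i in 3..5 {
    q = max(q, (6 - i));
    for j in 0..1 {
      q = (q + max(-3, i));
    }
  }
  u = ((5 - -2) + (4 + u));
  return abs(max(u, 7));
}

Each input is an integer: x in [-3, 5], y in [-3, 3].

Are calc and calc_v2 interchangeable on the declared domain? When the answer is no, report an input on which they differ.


Side by side, the visible changes include: constant usage differs; min/max/abs usage differs; local variable names differ; statement counts differ.
Tracing x=4, y=0: calc: t = 2; u = 0; ((((-y) * abs(y)) <= abs(3)) || ((t - x) < (x + x))) -> true; y = 2; q = 0; [i=3]; q = 3; [j=0]; q = 6; [i=4]; q = 6; [j=0]; q = 10; u = 11; return 11 | calc_v2: u = 0; ((((-y) * abs(y)) <= abs(3)) || (((-(-2)) - x) < (x + x))) -> true; y = 2; q = 0; [i=3]; q = 3; [j=0]; q = 6; [i=4]; q = 6; [j=0]; q = 10; u = 11; return 11 — matching result 11.
Sweeping the whole domain (63 inputs) finds no disagreement.
verdict: equivalent


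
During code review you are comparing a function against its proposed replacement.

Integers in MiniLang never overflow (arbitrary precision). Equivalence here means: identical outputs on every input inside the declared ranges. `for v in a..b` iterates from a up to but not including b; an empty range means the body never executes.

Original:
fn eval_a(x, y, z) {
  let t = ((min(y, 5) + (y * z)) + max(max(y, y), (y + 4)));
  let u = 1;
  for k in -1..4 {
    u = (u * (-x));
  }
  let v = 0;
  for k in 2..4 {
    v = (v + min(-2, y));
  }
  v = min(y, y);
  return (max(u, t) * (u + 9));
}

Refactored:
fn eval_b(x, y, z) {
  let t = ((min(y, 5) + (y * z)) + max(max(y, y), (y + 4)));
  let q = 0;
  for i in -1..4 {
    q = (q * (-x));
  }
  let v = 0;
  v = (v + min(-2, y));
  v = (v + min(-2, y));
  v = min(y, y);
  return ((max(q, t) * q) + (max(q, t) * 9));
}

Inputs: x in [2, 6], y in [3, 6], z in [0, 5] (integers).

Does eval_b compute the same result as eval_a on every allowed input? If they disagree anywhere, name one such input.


Not equivalent: x=2, y=3, z=0 separates them (-230 vs 90).
eval_a: t becomes 10; next u becomes 1; next at k=-1:; next u becomes -2; next at k=0:; next u becomes 4; next at k=1:; next u becomes -8; next at k=2:; next u becomes 16; next at k=3:; next u becomes -32; next v becomes 0; next at k=2:; next v becomes -2; next at k=3:; next v becomes -4; next v becomes 3; next final value -230
eval_b: t becomes 10; next q becomes 0; next at i=-1:; next q becomes 0; next at i=0:; next q becomes 0; next at i=1:; next q becomes 0; next at i=2:; next q becomes 0; next at i=3:; next q becomes 0; next v becomes 0; next v becomes -2; next v becomes -4; next v becomes 3; next final value 90
verdict: not equivalent; witness: x=2, y=3, z=0


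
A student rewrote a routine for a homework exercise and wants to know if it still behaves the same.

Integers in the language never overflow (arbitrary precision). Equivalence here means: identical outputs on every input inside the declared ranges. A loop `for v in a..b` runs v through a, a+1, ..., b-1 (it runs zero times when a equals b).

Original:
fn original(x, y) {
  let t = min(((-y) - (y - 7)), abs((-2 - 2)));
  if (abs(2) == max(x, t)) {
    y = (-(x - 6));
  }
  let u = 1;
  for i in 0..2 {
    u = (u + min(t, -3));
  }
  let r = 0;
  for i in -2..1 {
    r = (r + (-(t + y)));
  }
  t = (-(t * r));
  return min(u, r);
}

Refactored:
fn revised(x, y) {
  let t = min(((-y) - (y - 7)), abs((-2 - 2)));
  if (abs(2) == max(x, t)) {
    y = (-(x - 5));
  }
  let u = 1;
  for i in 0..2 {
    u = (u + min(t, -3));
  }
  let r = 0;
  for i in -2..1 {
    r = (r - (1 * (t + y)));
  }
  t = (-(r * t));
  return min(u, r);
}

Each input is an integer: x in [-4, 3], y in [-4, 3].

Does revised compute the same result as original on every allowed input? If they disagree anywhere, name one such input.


Not equivalent: x=2, y=3 separates them (-15 vs -12).
original: t becomes 1; next (abs(2) == max(x, t)) evaluates to true; next y becomes 4; next u becomes 1; next at i=0:; next u becomes -2; next at i=1:; next u becomes -5; next r becomes 0; next at i=-2:; next r becomes -5; next at i=-1:; next r becomes -10; next at i=0:; next r becomes -15; next t becomes 15; next final value -15
revised: t becomes 1; next (abs(2) == max(x, t)) evaluates to true; next y becomes 3; next u becomes 1; next at i=0:; next u becomes -2; next at i=1:; next u becomes -5; next r becomes 0; next at i=-2:; next r becomes -4; next at i=-1:; next r becomes -8; next at i=0:; next r becomes -12; next t becomes 12; next final value -12
verdict: not equivalent; witness: x=2, y=3
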